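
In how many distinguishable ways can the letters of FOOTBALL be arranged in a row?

10080

Letter multiplicities in FOOTBALL: A×1, B×1, F×1, L×2, O×2, T×1.
So there are 8! / (2!·2!) = 10080 distinguishable arrangements.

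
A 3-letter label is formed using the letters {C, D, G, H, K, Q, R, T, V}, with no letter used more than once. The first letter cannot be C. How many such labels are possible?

The first letter has 9−1 = 8 choices (anything except C).
The remaining 2 letters are filled from the other 8 symbols without repetition: 8 × 7 = 56.
Total: 8 × 56 = 448.

448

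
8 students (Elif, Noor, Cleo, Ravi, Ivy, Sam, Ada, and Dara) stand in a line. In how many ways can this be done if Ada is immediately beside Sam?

10080

Glue Ada and Sam into one block (2 internal orders), leaving 7 units to arrange in a row.
So the count is 2·(7)! = 10080.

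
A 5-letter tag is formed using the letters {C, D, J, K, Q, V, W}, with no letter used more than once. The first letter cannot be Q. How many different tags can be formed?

The first letter has 7−1 = 6 choices (anything except Q).
The remaining 4 letters are filled from the other 6 symbols without repetition: 6 × 5 × 4 × 3 = 360.
Total: 6 × 360 = 2160.

2160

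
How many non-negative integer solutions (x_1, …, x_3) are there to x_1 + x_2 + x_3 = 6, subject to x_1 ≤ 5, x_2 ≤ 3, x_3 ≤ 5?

20

Ignoring the caps, the number of non-negative solutions to x_1+…+x_3 = 6 is C(8,2) = 28.
Subtract solutions that violate a single cap (substitute x_i' = x_i − (cap_i+1)): x_1 ≥ 6 gives C(2,2) = 1; x_2 ≥ 4 gives C(4,2) = 6; x_3 ≥ 6 gives C(2,2) = 1. Together 8.
No two caps can be exceeded simultaneously, so the pair terms are all 0.
By inclusion–exclusion the count is 28 − 8 + 0 = 20.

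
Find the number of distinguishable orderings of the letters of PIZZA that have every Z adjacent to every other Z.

24

Treat the 2 copies of Z as a single block. The multiset to arrange is then {ZZ, A, I, P}, 4 items in all.
All 4 items are distinct, so there are (4)! = 24 arrangements.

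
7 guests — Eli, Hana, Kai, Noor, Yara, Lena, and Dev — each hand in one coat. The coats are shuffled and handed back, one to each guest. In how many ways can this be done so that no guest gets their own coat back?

1854

Count assignments avoiding every fixed point. For any j of the 7 guests fixed to their own coat, the other 7−j can be arranged in (7−j)! ways.
By inclusion–exclusion this is Σ_{j=0}^{7} (−1)^j C(7,j)·(7−j)!.
Computing: 5040 − 5040 + 2520 − 840 + 210 − 42 + 7 − 1 = 1854.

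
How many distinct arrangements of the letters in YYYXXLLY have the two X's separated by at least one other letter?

There are 8!/(4!·2!·2!) = 420 arrangements of YYYXXLLY in total.
Arrangements with the X's together: treat XX as one letter, giving (7)!/(4!·2!) = 105.
Hence 420 − 105 = 315.

315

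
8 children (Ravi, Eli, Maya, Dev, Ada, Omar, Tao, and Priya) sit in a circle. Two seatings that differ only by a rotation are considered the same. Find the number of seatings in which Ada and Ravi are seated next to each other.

1440

Glue Ada and Ravi into a block (2 internal orders). Seating 7 units around a circle gives (6)! arrangements.
So 2 × (6)! = 2 × 720 = 1440.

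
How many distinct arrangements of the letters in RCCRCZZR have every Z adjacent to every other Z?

140

Treat the 2 copies of Z as a single block. The multiset to arrange is then {ZZ, C, C, C, R, R, R}, 7 items in all.
That gives (7)!/(3!·3!) = 140 arrangements.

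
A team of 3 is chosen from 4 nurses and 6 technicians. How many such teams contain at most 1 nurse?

80

Split by how many nurses are chosen (0 through 1).
Sum: C(4,0)·C(6,3) + C(4,1)·C(6,2) = 20 + 60 = 80.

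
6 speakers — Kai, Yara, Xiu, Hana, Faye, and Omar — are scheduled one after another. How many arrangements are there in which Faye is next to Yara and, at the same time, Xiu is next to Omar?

Treat {Faye,Yara} as one block (2 orders) and {Xiu,Omar} as another (2 orders).
That leaves 4 units to arrange: 2 × 2 × 4! = 4 × 24 = 96.

96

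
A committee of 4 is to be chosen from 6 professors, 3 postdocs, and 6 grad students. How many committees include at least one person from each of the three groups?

648

With no constraint there are C(15,4) = 1365 possible selections.
Selections missing a whole group: no professors → C(9,4) = 126; no postdocs → C(12,4) = 495; no grad students → C(9,4) = 126.
Add back selections omitting two groups (i.e. drawn from a single group): C(6,4) + C(3,4) + C(6,4) = 30.
By inclusion–exclusion: 1365 − 747 + 30 = 648.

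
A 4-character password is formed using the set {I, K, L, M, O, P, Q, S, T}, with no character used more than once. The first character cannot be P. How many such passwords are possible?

The first character has 9−1 = 8 choices (anything except P).
The remaining 3 characters are filled from the other 8 symbols without repetition: 8 × 7 × 6 = 336.
Total: 8 × 336 = 2688.

2688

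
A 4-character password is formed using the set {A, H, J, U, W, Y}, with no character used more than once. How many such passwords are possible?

360

With no repetition, fill the 4 characters in order: 6 choices, then 5, down to 3.
That product is 6 × 5 × 4 × 3 = 360.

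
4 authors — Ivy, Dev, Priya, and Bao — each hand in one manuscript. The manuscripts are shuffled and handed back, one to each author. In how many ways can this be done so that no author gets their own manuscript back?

This is the derangement count D_4: permutations of 4 items with no fixed point.
By inclusion–exclusion this is Σ_{j=0}^{4} (−1)^j C(4,j)·(4−j)!.
Computing: 24 − 24 + 12 − 4 + 1 = 9.

9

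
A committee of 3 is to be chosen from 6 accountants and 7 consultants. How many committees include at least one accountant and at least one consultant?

231

With no constraint there are C(13,3) = 286 possible selections.
Subtract selections that omit an entire group: no accountants → C(7,3) = 35; no consultants → C(6,3) = 20.
Both groups omitted at once is impossible, so 286 − 55 = 231.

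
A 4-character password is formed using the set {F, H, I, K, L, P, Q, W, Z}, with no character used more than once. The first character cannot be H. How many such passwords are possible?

2688

The first character has 9−1 = 8 choices (anything except H).
The remaining 3 characters are filled from the other 8 symbols without repetition: 8 × 7 × 6 = 336.
Total: 8 × 336 = 2688.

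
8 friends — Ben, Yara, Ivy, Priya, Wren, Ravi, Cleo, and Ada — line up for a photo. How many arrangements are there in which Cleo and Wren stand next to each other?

Glue Cleo and Wren into one block (2 internal orders), leaving 7 units to arrange in a row.
That gives 2 × 7! = 2 × 5040 = 10080.

10080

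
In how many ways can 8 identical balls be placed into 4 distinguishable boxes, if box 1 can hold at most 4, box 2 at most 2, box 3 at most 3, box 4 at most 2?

By stars and bars, unrestricted non-negative solutions to x_1+…+x_4 = 8 number C(8+3,3) = 165.
Subtract solutions that violate a single cap (substitute x_i' = x_i − (cap_i+1)): x_1 ≥ 5 gives C(6,3) = 20; x_2 ≥ 3 gives C(8,3) = 56; x_3 ≥ 4 gives C(7,3) = 35; x_4 ≥ 3 gives C(8,3) = 56. Together 167.
Add back pairs where two caps are both exceeded: 1 + 0 + 1 + 4 + 10 + 4 = 20.
By inclusion–exclusion the count is 165 − 167 + 20 = 18.

18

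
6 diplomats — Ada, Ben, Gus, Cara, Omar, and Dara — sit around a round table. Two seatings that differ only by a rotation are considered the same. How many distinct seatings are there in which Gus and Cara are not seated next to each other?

All circular seatings of 6 people number (5)! = 120.
Those with Gus next to Cara: fuse the pair into one unit and seat 5 units around a circle — 2·(4)! = 48.
Subtracting, 120 − 48 = 72.

72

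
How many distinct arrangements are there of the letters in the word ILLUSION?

10080

The 8 letters of ILLUSION have repeats: I appearing twice and L appearing twice.
Dividing 8! = 40320 by 2!·2! = 4 for the repeated letters gives 10080.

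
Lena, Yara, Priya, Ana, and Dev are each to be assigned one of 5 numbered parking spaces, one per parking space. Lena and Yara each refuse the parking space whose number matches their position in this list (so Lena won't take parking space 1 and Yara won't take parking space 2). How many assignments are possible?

Let Aᵢ (for i ∈ {1, 2}) be the placements that put person i in their forbidden parking space. Any j of these fix j positions, leaving (5−j)! ways to fill the rest, and there are C(2,j) ways to pick which j.
By inclusion–exclusion, the number of valid placements is Σ_{j=0}^{2} (−1)^j C(2,j)·(5−j)!.
Computing: 120 − 48 + 6 = 78.

78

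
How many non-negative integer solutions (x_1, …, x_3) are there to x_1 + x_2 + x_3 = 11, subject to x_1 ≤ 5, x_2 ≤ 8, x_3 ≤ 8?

By stars and bars, unrestricted non-negative solutions to x_1+…+x_3 = 11 number C(11+2,2) = 78.
Subtract solutions that violate a single cap (substitute x_i' = x_i − (cap_i+1)): x_1 ≥ 6 gives C(7,2) = 21; x_2 ≥ 9 gives C(4,2) = 6; x_3 ≥ 9 gives C(4,2) = 6. Together 33.
No two caps can be exceeded simultaneously, so the pair terms are all 0.
By inclusion–exclusion the count is 78 − 33 + 0 = 45.

45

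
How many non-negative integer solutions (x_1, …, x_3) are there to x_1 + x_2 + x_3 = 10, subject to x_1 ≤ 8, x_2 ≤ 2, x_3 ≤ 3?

Ignoring the caps, the number of non-negative solutions to x_1+…+x_3 = 10 is C(12,2) = 66.
Subtract solutions that violate a single cap (substitute x_i' = x_i − (cap_i+1)): x_1 ≥ 9 gives C(3,2) = 3; x_2 ≥ 3 gives C(9,2) = 36; x_3 ≥ 4 gives C(8,2) = 28. Together 67.
Add back pairs where two caps are both exceeded: 0 + 0 + 10 = 10.
By inclusion–exclusion the count is 66 − 67 + 10 = 9.

9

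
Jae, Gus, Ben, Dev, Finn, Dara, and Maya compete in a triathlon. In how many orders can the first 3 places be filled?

210

There are 7 choices for 1st place, 6 for 2nd, and 5 for 3rd.
That gives 7 × 6 × 5 = 210.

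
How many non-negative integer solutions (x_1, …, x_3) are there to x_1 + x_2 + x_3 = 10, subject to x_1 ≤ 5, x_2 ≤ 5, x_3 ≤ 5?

Ignoring the caps, the number of non-negative solutions to x_1+…+x_3 = 10 is C(12,2) = 66.
Subtract solutions that violate a single cap (substitute x_i' = x_i − (cap_i+1)): x_1 ≥ 6 gives C(6,2) = 15; x_2 ≥ 6 gives C(6,2) = 15; x_3 ≥ 6 gives C(6,2) = 15. Together 45.
No two caps can be exceeded simultaneously, so the pair terms are all 0.
By inclusion–exclusion the count is 66 − 45 + 0 = 21.

21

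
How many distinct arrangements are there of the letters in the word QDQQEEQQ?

168

Letter multiplicities in QDQQEEQQ: D×1, E×2, Q×5.
Dividing 8! = 40320 by 5!·2! = 240 for the repeated letters gives 168.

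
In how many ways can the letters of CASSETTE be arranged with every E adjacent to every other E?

1260

Treat the 2 copies of E as a single block. The multiset to arrange is then {EE, A, C, S, S, T, T}, 7 items in all.
That gives (7)!/(2!·2!) = 1260 arrangements.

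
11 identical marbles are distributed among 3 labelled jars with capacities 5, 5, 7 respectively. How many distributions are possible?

26

Without the upper bounds there are C(13,2) = 78 ways to split 11 among 3 jars.
Subtract solutions that violate a single cap (substitute x_i' = x_i − (cap_i+1)): x_1 ≥ 6 gives C(7,2) = 21; x_2 ≥ 6 gives C(7,2) = 21; x_3 ≥ 8 gives C(5,2) = 10. Together 52.
No two caps can be exceeded simultaneously, so the pair terms are all 0.
By inclusion–exclusion the count is 78 − 52 + 0 = 26.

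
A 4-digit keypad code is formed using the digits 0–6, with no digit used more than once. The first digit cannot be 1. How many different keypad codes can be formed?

The first digit has 7−1 = 6 choices (anything except 1).
The remaining 3 digits are filled from the other 6 symbols without repetition: 6 × 5 × 4 = 120.
Total: 6 × 120 = 720.

720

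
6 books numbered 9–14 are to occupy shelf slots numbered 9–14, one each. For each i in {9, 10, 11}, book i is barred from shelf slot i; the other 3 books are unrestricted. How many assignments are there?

Let Aᵢ (for i ∈ {9, 10, 11}) be the placements that put book i in its forbidden shelf slot. Any j of these fix j positions, leaving (6−j)! ways to fill the rest, and there are C(3,j) ways to pick which j.
By inclusion–exclusion, the number of valid placements is Σ_{j=0}^{3} (−1)^j C(3,j)·(6−j)!.
Computing: 720 − 360 + 72 − 6 = 426.

426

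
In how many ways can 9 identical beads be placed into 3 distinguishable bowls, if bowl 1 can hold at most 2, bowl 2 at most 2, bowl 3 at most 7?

6

Ignoring the caps, the number of non-negative solutions to x_1+…+x_3 = 9 is C(11,2) = 55.
Subtract solutions that violate a single cap (substitute x_i' = x_i − (cap_i+1)): x_1 ≥ 3 gives C(8,2) = 28; x_2 ≥ 3 gives C(8,2) = 28; x_3 ≥ 8 gives C(3,2) = 3. Together 59.
Add back pairs where two caps are both exceeded: 10 + 0 + 0 = 10.
By inclusion–exclusion the count is 55 − 59 + 10 = 6.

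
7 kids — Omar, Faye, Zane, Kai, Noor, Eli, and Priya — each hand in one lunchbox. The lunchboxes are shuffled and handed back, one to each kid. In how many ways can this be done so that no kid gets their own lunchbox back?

1854

This is the derangement count D_7: permutations of 7 items with no fixed point.
By inclusion–exclusion this is Σ_{j=0}^{7} (−1)^j C(7,j)·(7−j)!.
Computing: 5040 − 5040 + 2520 − 840 + 210 − 42 + 7 − 1 = 1854.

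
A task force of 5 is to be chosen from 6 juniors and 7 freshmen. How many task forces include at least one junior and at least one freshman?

With no constraint there are C(13,5) = 1287 possible selections.
Selections missing a whole group: no juniors → C(7,5) = 21; no freshmen → C(6,5) = 6.
Both groups omitted at once is impossible, so 1287 − 27 = 1260.

1260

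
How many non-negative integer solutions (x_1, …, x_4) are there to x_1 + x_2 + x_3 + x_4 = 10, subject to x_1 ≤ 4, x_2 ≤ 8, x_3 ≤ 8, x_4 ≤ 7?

Without the upper bounds there are C(13,3) = 286 ways to split 10 among 4 variables.
Subtract solutions that violate a single cap (substitute x_i' = x_i − (cap_i+1)): x_1 ≥ 5 gives C(8,3) = 56; x_2 ≥ 9 gives C(4,3) = 4; x_3 ≥ 9 gives C(4,3) = 4; x_4 ≥ 8 gives C(5,3) = 10. Together 74.
No two caps can be exceeded simultaneously, so the pair terms are all 0.
By inclusion–exclusion the count is 286 − 74 + 0 = 212.

212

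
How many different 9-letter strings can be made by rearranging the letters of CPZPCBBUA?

45360

The 9 letters of CPZPCBBUA have repeats: B appearing twice, C appearing twice, and P appearing twice.
The number of distinct arrangements is 9!/(2!·2!·2!) = 362880/8 = 45360.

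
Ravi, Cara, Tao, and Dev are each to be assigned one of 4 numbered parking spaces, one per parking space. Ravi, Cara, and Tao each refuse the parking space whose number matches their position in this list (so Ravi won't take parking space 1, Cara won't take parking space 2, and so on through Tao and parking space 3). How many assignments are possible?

11

Let Aᵢ (for i ∈ {1, 2, 3}) be the placements that put person i in their forbidden parking space. Any j of these fix j positions, leaving (4−j)! ways to fill the rest, and there are C(3,j) ways to pick which j.
By inclusion–exclusion, the number of valid placements is Σ_{j=0}^{3} (−1)^j C(3,j)·(4−j)!.
Computing: 24 − 18 + 6 − 1 = 11.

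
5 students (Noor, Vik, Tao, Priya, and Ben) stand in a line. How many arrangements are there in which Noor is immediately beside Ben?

Glue Noor and Ben into one block (2 internal orders), leaving 4 units to arrange in a row.
So the count is 2·(4)! = 48.

48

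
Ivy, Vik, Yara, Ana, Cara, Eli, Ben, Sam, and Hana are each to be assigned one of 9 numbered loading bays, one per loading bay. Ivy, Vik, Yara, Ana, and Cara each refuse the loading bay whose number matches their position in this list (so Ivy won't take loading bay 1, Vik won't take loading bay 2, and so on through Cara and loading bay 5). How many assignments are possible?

Let Aᵢ (for 1 ≤ i ≤ 5) be the placements that put person i in their forbidden loading bay. Any j of these fix j positions, leaving (9−j)! ways to fill the rest, and there are C(5,j) ways to pick which j.
By inclusion–exclusion, the number of valid placements is Σ_{j=0}^{5} (−1)^j C(5,j)·(9−j)!.
Computing: 362880 − 201600 + 50400 − 7200 + 600 − 24 = 205056.

205056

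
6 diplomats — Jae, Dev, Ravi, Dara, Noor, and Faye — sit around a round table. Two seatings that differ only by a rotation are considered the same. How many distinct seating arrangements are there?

Around a circle, 6 distinct people have 6!/6 = (5)! = 120 rotationally distinct seatings.

120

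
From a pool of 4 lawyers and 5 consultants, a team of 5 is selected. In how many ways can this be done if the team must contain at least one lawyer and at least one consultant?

Unrestricted: C(9,5) = 126 ways to pick any 5 of the 9.
Subtract selections that omit an entire group: no lawyers → C(5,5) = 1; no consultants → C(4,5) = 0.
Both groups omitted at once is impossible, so 126 − 1 = 125.

125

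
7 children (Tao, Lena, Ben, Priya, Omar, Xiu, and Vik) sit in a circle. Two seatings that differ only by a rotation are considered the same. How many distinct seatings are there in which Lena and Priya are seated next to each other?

240

Glue Lena and Priya into a block (2 internal orders). Seating 6 units around a circle gives (5)! arrangements.
So 2 × (5)! = 2 × 120 = 240.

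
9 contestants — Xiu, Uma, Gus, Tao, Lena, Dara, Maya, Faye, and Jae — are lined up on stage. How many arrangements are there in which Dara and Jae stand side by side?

80640

Place the 7 others and the Dara-Jae pair as 8 objects in a line; the pair has 2 internal arrangements.
That gives 2 × 8! = 2 × 40320 = 80640.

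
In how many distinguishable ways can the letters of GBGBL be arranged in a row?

30

The 5 letters of GBGBL have repeats: B appearing twice and G appearing twice.
So there are 5! / (2!·2!) = 30 distinguishable arrangements.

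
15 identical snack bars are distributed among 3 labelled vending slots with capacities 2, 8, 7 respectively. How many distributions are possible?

6

Without the upper bounds there are C(17,2) = 136 ways to split 15 among 3 vending slots.
Subtract solutions that violate a single cap (substitute x_i' = x_i − (cap_i+1)): x_1 ≥ 3 gives C(14,2) = 91; x_2 ≥ 9 gives C(8,2) = 28; x_3 ≥ 8 gives C(9,2) = 36. Together 155.
Add back pairs where two caps are both exceeded: 10 + 15 + 0 = 25.
By inclusion–exclusion the count is 136 − 155 + 25 = 6.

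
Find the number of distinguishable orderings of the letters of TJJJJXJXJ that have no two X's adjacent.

Total arrangements of TJJJJXJXJ: 9!/(6!·2!) = 252.
Arrangements with the X's together: treat XX as one letter, giving (8)!/(6!) = 56.
Hence 252 − 56 = 196.

196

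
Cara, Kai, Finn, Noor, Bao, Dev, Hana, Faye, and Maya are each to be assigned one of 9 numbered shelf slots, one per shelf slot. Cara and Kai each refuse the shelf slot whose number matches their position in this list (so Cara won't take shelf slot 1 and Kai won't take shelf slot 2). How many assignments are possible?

287280

Let Aᵢ (for i ∈ {1, 2}) be the placements that put person i in their forbidden shelf slot. Any j of these fix j positions, leaving (9−j)! ways to fill the rest, and there are C(2,j) ways to pick which j.
By inclusion–exclusion, the number of valid placements is Σ_{j=0}^{2} (−1)^j C(2,j)·(9−j)!.
Computing: 362880 − 80640 + 5040 = 287280.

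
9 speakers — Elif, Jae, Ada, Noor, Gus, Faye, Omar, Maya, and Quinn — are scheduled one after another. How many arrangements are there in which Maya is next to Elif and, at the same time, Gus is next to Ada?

Treat {Maya,Elif} as one block (2 orders) and {Gus,Ada} as another (2 orders).
That leaves 7 units to arrange: 2 × 2 × 7! = 4 × 5040 = 20160.

20160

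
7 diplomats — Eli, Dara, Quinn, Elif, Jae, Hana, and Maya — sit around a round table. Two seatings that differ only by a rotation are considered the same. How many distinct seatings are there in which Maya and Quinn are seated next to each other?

240

Treat {Maya, Quinn} as one unit (2 internal orders) and seat the resulting 6 units around the table: (5)! circular arrangements.
So 2 × (5)! = 2 × 120 = 240.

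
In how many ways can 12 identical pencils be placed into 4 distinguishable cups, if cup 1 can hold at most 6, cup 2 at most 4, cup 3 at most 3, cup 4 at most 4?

By stars and bars, unrestricted non-negative solutions to x_1+…+x_4 = 12 number C(12+3,3) = 455.
Subtract solutions that violate a single cap (substitute x_i' = x_i − (cap_i+1)): x_1 ≥ 7 gives C(8,3) = 56; x_2 ≥ 5 gives C(10,3) = 120; x_3 ≥ 4 gives C(11,3) = 165; x_4 ≥ 5 gives C(10,3) = 120. Together 461.
Add back pairs where two caps are both exceeded: 1 + 4 + 1 + 20 + 10 + 20 = 56.
By inclusion–exclusion the count is 455 − 461 + 56 = 50.

50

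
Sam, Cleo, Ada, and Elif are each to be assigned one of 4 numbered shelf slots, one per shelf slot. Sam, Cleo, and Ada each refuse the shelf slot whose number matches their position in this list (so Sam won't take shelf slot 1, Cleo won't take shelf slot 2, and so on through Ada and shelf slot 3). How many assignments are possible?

Let Aᵢ (for i ∈ {1, 2, 3}) be the placements that put person i in their forbidden shelf slot. Any j of these fix j positions, leaving (4−j)! ways to fill the rest, and there are C(3,j) ways to pick which j.
By inclusion–exclusion, the number of valid placements is Σ_{j=0}^{3} (−1)^j C(3,j)·(4−j)!.
Computing: 24 − 18 + 6 − 1 = 11.

11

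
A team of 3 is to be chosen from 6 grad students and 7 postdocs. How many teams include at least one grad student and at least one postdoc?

Total 3-person selections from all 13: C(13,3) = 286.
Selections missing a whole group: no grad students → C(7,3) = 35; no postdocs → C(6,3) = 20.
Both groups omitted at once is impossible, so 286 − 55 = 231.

231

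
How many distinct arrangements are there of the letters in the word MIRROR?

120

The 6 letters of MIRROR have repeats: R appearing 3 times.
Dividing 6! = 720 by 3! = 6 for the repeated letters gives 120.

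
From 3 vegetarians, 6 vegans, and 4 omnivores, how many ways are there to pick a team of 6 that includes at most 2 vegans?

658

Split by how many vegans are chosen (0 through 2).
Sum: C(6,0)·C(7,6) + C(6,1)·C(7,5) + C(6,2)·C(7,4) = 7 + 126 + 525 = 658.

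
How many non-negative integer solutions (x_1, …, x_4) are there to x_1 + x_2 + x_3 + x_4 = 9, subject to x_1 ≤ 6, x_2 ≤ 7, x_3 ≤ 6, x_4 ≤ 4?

By stars and bars, unrestricted non-negative solutions to x_1+…+x_4 = 9 number C(9+3,3) = 220.
Subtract solutions that violate a single cap (substitute x_i' = x_i − (cap_i+1)): x_1 ≥ 7 gives C(5,3) = 10; x_2 ≥ 8 gives C(4,3) = 4; x_3 ≥ 7 gives C(5,3) = 10; x_4 ≥ 5 gives C(7,3) = 35. Together 59.
No two caps can be exceeded simultaneously, so the pair terms are all 0.
By inclusion–exclusion the count is 220 − 59 + 0 = 161.

161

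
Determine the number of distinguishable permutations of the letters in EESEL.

20

The 5 letters of EESEL have repeats: E appearing 3 times.
So there are 5! / (3!) = 20 distinguishable arrangements.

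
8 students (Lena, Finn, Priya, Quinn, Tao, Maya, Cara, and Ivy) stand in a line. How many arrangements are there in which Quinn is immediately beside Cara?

10080

Glue Quinn and Cara into one block (2 internal orders), leaving 7 units to arrange in a row.
So the count is 2·(7)! = 10080.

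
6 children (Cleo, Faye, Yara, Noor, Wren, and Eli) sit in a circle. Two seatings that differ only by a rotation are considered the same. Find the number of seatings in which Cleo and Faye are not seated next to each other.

72

Without the restriction there are (5)! = 120 seatings.
Those with Cleo next to Faye: fuse the pair into one unit and seat 5 units around a circle — 2·(4)! = 48.
Subtracting, 120 − 48 = 72.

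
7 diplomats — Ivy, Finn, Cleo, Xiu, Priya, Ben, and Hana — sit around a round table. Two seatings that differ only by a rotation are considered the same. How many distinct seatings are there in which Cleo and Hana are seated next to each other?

Glue Cleo and Hana into a block (2 internal orders). Seating 6 units around a circle gives (5)! arrangements.
So 2 × (5)! = 2 × 120 = 240.

240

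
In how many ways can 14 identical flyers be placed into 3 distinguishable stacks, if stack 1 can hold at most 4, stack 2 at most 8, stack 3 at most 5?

By stars and bars, unrestricted non-negative solutions to x_1+…+x_3 = 14 number C(14+2,2) = 120.
Subtract solutions that violate a single cap (substitute x_i' = x_i − (cap_i+1)): x_1 ≥ 5 gives C(11,2) = 55; x_2 ≥ 9 gives C(7,2) = 21; x_3 ≥ 6 gives C(10,2) = 45. Together 121.
Add back pairs where two caps are both exceeded: 1 + 10 + 0 = 11.
By inclusion–exclusion the count is 120 − 121 + 11 = 10.

10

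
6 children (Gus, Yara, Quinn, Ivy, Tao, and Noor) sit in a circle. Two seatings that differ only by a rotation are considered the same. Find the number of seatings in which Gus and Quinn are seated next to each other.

48

Treat {Gus, Quinn} as one unit (2 internal orders) and seat the resulting 5 units around the table: (4)! circular arrangements.
So 2 × (4)! = 2 × 24 = 48.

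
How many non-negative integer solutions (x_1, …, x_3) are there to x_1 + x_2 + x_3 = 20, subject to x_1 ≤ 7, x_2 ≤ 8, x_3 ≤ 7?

By stars and bars, unrestricted non-negative solutions to x_1+…+x_3 = 20 number C(20+2,2) = 231.
Subtract solutions that violate a single cap (substitute x_i' = x_i − (cap_i+1)): x_1 ≥ 8 gives C(14,2) = 91; x_2 ≥ 9 gives C(13,2) = 78; x_3 ≥ 8 gives C(14,2) = 91. Together 260.
Add back pairs where two caps are both exceeded: 10 + 15 + 10 = 35.
By inclusion–exclusion the count is 231 − 260 + 35 = 6.

6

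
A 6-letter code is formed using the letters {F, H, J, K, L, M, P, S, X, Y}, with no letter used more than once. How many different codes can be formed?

151200

Choose and order 6 of the 10 symbols: the first letter has 10 options, the next 9, and so on down to 5.
10 × 9 × 8 × 7 × 6 × 5 = 151200.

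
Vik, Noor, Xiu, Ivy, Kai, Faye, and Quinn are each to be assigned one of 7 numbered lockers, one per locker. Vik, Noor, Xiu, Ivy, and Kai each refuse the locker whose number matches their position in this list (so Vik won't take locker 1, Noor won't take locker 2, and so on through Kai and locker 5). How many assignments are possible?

Let Aᵢ (for 1 ≤ i ≤ 5) be the placements that put person i in their forbidden locker. Any j of these fix j positions, leaving (7−j)! ways to fill the rest, and there are C(5,j) ways to pick which j.
By inclusion–exclusion, the number of valid placements is Σ_{j=0}^{5} (−1)^j C(5,j)·(7−j)!.
Computing: 5040 − 3600 + 1200 − 240 + 30 − 2 = 2428.

2428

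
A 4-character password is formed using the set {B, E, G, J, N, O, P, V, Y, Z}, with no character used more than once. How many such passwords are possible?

This is a permutation of 4 out of 10: P(10,4) = 10!/6!.
10 × 9 × 8 × 7 = 5040.

5040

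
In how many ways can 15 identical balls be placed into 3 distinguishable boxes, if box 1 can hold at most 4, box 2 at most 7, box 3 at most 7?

10

By stars and bars, unrestricted non-negative solutions to x_1+…+x_3 = 15 number C(15+2,2) = 136.
Subtract solutions that violate a single cap (substitute x_i' = x_i − (cap_i+1)): x_1 ≥ 5 gives C(12,2) = 66; x_2 ≥ 8 gives C(9,2) = 36; x_3 ≥ 8 gives C(9,2) = 36. Together 138.
Add back pairs where two caps are both exceeded: 6 + 6 + 0 = 12.
By inclusion–exclusion the count is 136 − 138 + 12 = 10.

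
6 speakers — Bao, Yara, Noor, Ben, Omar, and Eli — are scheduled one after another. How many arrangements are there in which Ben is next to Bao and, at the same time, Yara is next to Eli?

Treat {Ben,Bao} as one block (2 orders) and {Yara,Eli} as another (2 orders).
That leaves 4 units to arrange: 2 × 2 × 4! = 4 × 24 = 96.

96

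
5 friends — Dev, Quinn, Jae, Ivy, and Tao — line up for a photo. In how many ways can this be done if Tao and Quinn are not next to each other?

There are 5! = 120 arrangements in all. If Tao and Quinn are adjacent, merging them into one block gives 2·(4)! = 48 arrangements.
So 120 − 48 = 72 arrangements keep them apart.

72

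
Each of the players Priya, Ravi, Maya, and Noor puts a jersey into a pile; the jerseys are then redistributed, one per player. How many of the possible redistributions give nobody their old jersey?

This is the derangement count D_4: permutations of 4 items with no fixed point.
By inclusion–exclusion this is Σ_{j=0}^{4} (−1)^j C(4,j)·(4−j)!.
Computing: 24 − 24 + 12 − 4 + 1 = 9.

9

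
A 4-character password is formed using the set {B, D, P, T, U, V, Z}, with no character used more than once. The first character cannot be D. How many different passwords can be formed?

720

The first character has 7−1 = 6 choices (anything except D).
The remaining 3 characters are filled from the other 6 symbols without repetition: 6 × 5 × 4 = 120.
Total: 6 × 120 = 720.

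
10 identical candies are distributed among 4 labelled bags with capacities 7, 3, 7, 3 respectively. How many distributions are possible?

108

Ignoring the caps, the number of non-negative solutions to x_1+…+x_4 = 10 is C(13,3) = 286.
Subtract solutions that violate a single cap (substitute x_i' = x_i − (cap_i+1)): x_1 ≥ 8 gives C(5,3) = 10; x_2 ≥ 4 gives C(9,3) = 84; x_3 ≥ 8 gives C(5,3) = 10; x_4 ≥ 4 gives C(9,3) = 84. Together 188.
Add back pairs where two caps are both exceeded: 0 + 0 + 0 + 0 + 10 + 0 = 10.
By inclusion–exclusion the count is 286 − 188 + 10 = 108.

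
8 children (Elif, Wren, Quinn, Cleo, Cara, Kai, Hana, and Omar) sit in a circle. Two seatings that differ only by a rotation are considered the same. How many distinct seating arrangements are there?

5040

Seat Elif anywhere (absorbing the rotational symmetry), then permute the other 7: (7)! = 5040.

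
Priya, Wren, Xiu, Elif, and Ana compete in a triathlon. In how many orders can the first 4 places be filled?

This is an ordered selection of 4 from 5: P(5,4).
That gives 5 × 4 × 3 × 2 = 120.

120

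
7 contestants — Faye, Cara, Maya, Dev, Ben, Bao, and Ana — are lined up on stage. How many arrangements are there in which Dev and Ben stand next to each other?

Place the 5 others and the Dev-Ben pair as 6 objects in a line; the pair has 2 internal arrangements.
That gives 2 × 6! = 2 × 720 = 1440.

1440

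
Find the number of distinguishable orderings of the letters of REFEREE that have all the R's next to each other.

Treat the 2 copies of R as a single block. The multiset to arrange is then {RR, E, E, E, E, F}, 6 items in all.
That gives (6)!/(4!) = 30 arrangements.

30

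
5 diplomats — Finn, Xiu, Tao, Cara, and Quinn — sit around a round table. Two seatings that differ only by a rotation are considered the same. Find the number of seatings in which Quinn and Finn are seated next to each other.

Glue Quinn and Finn into a block (2 internal orders). Seating 4 units around a circle gives (3)! arrangements.
So 2 × (3)! = 2 × 6 = 12.

12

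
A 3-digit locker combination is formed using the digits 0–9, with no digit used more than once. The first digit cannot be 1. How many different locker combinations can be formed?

648

The first digit has 10−1 = 9 choices (anything except 1).
The remaining 2 digits are filled from the other 9 symbols without repetition: 9 × 8 = 72.
Total: 9 × 72 = 648.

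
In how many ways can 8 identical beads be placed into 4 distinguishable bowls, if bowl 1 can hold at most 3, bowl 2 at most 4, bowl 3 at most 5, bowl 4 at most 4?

By stars and bars, unrestricted non-negative solutions to x_1+…+x_4 = 8 number C(8+3,3) = 165.
Subtract solutions that violate a single cap (substitute x_i' = x_i − (cap_i+1)): x_1 ≥ 4 gives C(7,3) = 35; x_2 ≥ 5 gives C(6,3) = 20; x_3 ≥ 6 gives C(5,3) = 10; x_4 ≥ 5 gives C(6,3) = 20. Together 85.
No two caps can be exceeded simultaneously, so the pair terms are all 0.
By inclusion–exclusion the count is 165 − 85 + 0 = 80.

80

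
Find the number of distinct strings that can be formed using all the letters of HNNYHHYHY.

HNNYHHYHY has 9 letters with H appearing 4 times, N appearing twice, and Y appearing 3 times.
Dividing 9! = 362880 by 4!·3!·2! = 288 for the repeated letters gives 1260.

1260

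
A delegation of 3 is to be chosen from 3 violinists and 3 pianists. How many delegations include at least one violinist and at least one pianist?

Total 3-person selections from all 6: C(6,3) = 20.
Subtract selections that omit an entire group: no violinists → C(3,3) = 1; no pianists → C(3,3) = 1.
Both groups omitted at once is impossible, so 20 − 2 = 18.

18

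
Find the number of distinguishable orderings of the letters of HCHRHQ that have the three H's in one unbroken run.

24

Treat the 3 copies of H as a single block. The multiset to arrange is then {HHH, C, Q, R}, 4 items in all.
All 4 items are distinct, so there are (4)! = 24 arrangements.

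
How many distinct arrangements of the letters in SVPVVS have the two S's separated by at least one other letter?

40

Total arrangements of SVPVVS: 6!/(3!·2!) = 60.
If the two S's are adjacent, glue them into one block, leaving 5 items to arrange: (5)!/(3!) = 20 ways.
Subtracting, 60 − 20 = 40 arrangements keep the S's apart.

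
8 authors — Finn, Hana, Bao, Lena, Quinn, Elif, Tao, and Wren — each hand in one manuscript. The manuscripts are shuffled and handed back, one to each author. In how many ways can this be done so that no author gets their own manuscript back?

Count assignments avoiding every fixed point. For any j of the 8 authors fixed to their own manuscript, the other 8−j can be arranged in (8−j)! ways.
By inclusion–exclusion this is Σ_{j=0}^{8} (−1)^j C(8,j)·(8−j)!.
Computing: 40320 − 40320 + 20160 − 6720 + 1680 − 336 + 56 − 8 + 1 = 14833.

14833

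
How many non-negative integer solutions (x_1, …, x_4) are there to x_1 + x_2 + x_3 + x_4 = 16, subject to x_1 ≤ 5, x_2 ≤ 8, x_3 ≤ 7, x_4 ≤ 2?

Without the upper bounds there are C(19,3) = 969 ways to split 16 among 4 variables.
Subtract solutions that violate a single cap (substitute x_i' = x_i − (cap_i+1)): x_1 ≥ 6 gives C(13,3) = 286; x_2 ≥ 9 gives C(10,3) = 120; x_3 ≥ 8 gives C(11,3) = 165; x_4 ≥ 3 gives C(16,3) = 560. Together 1131.
Add back pairs where two caps are both exceeded: 4 + 10 + 120 + 0 + 35 + 56 = 225.
By inclusion–exclusion the count is 969 − 1131 + 225 = 63.

63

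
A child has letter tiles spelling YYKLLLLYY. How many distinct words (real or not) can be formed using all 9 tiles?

YYKLLLLYY has 9 letters with L appearing 4 times and Y appearing 4 times.
So there are 9! / (4!·4!) = 630 distinguishable arrangements.

630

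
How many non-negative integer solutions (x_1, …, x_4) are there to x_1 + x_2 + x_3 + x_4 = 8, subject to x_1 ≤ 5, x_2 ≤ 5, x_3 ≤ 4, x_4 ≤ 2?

70

By stars and bars, unrestricted non-negative solutions to x_1+…+x_4 = 8 number C(8+3,3) = 165.
Subtract solutions that violate a single cap (substitute x_i' = x_i − (cap_i+1)): x_1 ≥ 6 gives C(5,3) = 10; x_2 ≥ 6 gives C(5,3) = 10; x_3 ≥ 5 gives C(6,3) = 20; x_4 ≥ 3 gives C(8,3) = 56. Together 96.
Add back pairs where two caps are both exceeded: 0 + 0 + 0 + 0 + 0 + 1 = 1.
By inclusion–exclusion the count is 165 − 96 + 1 = 70.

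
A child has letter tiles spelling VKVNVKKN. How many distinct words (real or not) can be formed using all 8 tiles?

560

Letter multiplicities in VKVNVKKN: K×3, N×2, V×3.
The number of distinct arrangements is 8!/(3!·3!·2!) = 40320/72 = 560.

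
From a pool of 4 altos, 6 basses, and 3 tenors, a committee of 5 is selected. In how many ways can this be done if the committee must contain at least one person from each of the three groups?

894

Total 5-person selections from all 13: C(13,5) = 1287.
Subtract selections that omit an entire group: no altos → C(9,5) = 126; no basses → C(7,5) = 21; no tenors → C(10,5) = 252.
Add back selections omitting two groups (i.e. drawn from a single group): C(4,5) + C(6,5) + C(3,5) = 6.
By inclusion–exclusion: 1287 − 399 + 6 = 894.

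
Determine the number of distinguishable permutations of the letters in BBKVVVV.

105

Letter multiplicities in BBKVVVV: B×2, K×1, V×4.
The number of distinct arrangements is 7!/(4!·2!) = 5040/48 = 105.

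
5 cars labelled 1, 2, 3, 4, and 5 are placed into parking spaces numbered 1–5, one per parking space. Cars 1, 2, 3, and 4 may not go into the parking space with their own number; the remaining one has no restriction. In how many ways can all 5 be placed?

53

Let Aᵢ (for 1 ≤ i ≤ 4) be the placements that put car i in its forbidden parking space. Any j of these fix j positions, leaving (5−j)! ways to fill the rest, and there are C(4,j) ways to pick which j.
By inclusion–exclusion, the number of valid placements is Σ_{j=0}^{4} (−1)^j C(4,j)·(5−j)!.
Computing: 120 − 96 + 36 − 8 + 1 = 53.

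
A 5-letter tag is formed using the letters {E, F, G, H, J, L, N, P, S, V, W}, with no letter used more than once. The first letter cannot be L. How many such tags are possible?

The first letter has 11−1 = 10 choices (anything except L).
The remaining 4 letters are filled from the other 10 symbols without repetition: 10 × 9 × 8 × 7 = 5040.
Total: 10 × 5040 = 50400.

50400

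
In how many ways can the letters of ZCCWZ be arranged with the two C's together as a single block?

Treat the 2 copies of C as a single block. The multiset to arrange is then {CC, W, Z, Z}, 4 items in all.
That gives (4)!/(2!) = 12 arrangements.

12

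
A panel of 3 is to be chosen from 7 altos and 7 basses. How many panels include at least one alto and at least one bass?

Total 3-person selections from all 14: C(14,3) = 364.
Subtract selections that omit an entire group: no altos → C(7,3) = 35; no basses → C(7,3) = 35.
Both groups omitted at once is impossible, so 364 − 70 = 294.

294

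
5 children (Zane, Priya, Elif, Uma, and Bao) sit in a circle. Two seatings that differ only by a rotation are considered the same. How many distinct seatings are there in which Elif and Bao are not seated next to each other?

Without the restriction there are (4)! = 24 seatings.
Seatings with Elif beside Bao: treat them as a block with 2 internal orders, giving 2 × (3)! = 12.
Subtracting, 24 − 12 = 12.

12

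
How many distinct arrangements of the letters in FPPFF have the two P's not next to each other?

There are 5!/(3!·2!) = 10 arrangements of FPPFF in total.
If the two P's are adjacent, glue them into one block, leaving 4 items to arrange: (4)!/(3!) = 4 ways.
Hence 10 − 4 = 6.

6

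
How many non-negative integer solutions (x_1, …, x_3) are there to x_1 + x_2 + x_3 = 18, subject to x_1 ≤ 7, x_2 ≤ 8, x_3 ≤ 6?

10

Without the upper bounds there are C(20,2) = 190 ways to split 18 among 3 variables.
Subtract solutions that violate a single cap (substitute x_i' = x_i − (cap_i+1)): x_1 ≥ 8 gives C(12,2) = 66; x_2 ≥ 9 gives C(11,2) = 55; x_3 ≥ 7 gives C(13,2) = 78. Together 199.
Add back pairs where two caps are both exceeded: 3 + 10 + 6 = 19.
By inclusion–exclusion the count is 190 − 199 + 19 = 10.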